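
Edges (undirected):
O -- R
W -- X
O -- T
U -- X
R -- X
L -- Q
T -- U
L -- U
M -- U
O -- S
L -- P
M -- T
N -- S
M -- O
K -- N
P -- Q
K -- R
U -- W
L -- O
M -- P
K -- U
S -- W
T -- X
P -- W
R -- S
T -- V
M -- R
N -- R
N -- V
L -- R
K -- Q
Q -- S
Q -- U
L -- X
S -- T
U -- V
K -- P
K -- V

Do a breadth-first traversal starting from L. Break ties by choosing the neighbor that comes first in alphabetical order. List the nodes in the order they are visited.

L, O, P, Q, R, U, X, M, S, T, K, W, N, V

Visit L; enqueue O, P, Q, R, U, X → queue [O, P, Q, R, U, X]
Visit O; enqueue M, S, T → queue [P, Q, R, U, X, M, S, T]
Visit P; enqueue K, W → queue [Q, R, U, X, M, S, T, K, W]
Visit Q → queue [R, U, X, M, S, T, K, W]
Visit R; enqueue N → queue [U, X, M, S, T, K, W, N]
Visit U; enqueue V → queue [X, M, S, T, K, W, N, V]
Visit X → queue [M, S, T, K, W, N, V]
Visit M → queue [S, T, K, W, N, V]
Visit S → queue [T, K, W, N, V]
Visit T → queue [K, W, N, V]
Visit K → queue [W, N, V]
Visit W → queue [N, V]
Visit N → queue [V]
Visit V → queue []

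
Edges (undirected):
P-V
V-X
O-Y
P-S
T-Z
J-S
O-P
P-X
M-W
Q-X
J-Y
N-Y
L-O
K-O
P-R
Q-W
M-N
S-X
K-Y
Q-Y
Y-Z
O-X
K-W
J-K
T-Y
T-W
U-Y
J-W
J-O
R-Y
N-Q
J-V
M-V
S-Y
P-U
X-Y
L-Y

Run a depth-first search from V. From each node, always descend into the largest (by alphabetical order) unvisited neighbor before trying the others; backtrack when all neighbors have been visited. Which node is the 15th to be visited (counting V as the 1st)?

Visit V
V → X
X → Y
Y → Z
Z → T
T → W
W → Q
Q → N
N → M
W → K
K → O
O → P
P → U
P → S
S → J
P → R
O → L

Visit order: V, X, Y, Z, T, W, Q, N, M, K, O, P, U, S, J, R, L

J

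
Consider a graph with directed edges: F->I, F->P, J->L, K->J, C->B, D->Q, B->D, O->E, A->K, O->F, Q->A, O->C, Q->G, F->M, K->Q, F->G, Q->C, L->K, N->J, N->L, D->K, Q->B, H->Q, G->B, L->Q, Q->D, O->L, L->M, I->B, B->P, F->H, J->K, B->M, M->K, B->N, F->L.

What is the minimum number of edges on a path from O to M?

Level 0: O
Level 1: C, E, F, L
Level 2: B, G, H, I, K, M, P, Q
Level 3: A, D, J, N
M first appears at level 2.

2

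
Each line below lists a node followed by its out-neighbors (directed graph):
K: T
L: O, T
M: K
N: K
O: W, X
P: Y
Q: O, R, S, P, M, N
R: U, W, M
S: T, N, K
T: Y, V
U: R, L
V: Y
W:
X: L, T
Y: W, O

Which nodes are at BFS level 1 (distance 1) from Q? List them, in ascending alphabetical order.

M, N, O, P, R, S

Level 0: Q
Level 1: M, N, O, P, R, S
Level 2: K, T, U, W, X, Y
Level 3: L, V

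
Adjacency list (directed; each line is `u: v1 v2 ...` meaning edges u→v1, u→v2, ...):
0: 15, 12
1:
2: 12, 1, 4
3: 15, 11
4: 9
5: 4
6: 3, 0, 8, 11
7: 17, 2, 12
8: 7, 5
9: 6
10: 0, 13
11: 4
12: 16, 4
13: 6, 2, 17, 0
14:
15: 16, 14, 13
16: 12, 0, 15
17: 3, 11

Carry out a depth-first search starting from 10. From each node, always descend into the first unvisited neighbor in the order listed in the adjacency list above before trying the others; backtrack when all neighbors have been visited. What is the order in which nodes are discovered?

10, 0, 15, 16, 12, 4, 9, 6, 3, 11, 8, 7, 17, 2, 1, 5, 14, 13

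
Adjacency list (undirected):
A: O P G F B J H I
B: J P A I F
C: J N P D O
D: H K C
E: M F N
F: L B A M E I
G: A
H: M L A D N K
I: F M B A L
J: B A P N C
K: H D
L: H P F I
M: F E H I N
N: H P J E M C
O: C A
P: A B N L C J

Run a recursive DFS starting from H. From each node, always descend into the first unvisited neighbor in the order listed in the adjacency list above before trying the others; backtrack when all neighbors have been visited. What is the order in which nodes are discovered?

H M F L P A O C J B I N E D K G

Visit H
H → M
M → F
F → L
L → P
P → A
A → O
O → C
C → J
J → B
B → I
J → N
N → E
C → D
D → K
A → G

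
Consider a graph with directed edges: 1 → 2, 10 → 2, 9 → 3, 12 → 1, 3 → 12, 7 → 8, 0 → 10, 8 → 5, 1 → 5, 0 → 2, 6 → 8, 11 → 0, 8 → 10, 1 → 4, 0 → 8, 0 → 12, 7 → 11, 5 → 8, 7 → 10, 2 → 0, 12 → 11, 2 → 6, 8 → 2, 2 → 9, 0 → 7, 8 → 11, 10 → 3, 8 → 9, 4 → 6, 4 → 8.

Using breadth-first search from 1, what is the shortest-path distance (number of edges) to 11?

3

Level 0: 1
Level 1: 2, 4, 5
Level 2: 0, 6, 8, 9
Level 3: 3, 7, 10, 11, 12
11 first appears at level 3.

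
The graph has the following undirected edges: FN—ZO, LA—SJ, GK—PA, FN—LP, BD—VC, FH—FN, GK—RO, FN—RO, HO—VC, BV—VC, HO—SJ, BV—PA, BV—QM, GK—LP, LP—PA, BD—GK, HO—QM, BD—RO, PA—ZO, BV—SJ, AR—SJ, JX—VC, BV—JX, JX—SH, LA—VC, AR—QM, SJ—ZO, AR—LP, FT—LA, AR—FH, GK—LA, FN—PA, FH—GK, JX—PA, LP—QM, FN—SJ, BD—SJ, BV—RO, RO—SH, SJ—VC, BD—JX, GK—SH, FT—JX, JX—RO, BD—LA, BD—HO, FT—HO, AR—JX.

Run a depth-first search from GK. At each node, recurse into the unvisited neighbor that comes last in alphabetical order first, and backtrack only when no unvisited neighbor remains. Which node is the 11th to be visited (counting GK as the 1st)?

HO

Visit GK
GK → SH
SH → RO
RO → JX
JX → VC
VC → SJ
SJ → ZO
ZO → PA
PA → LP
LP → QM
QM → HO
HO → FT
FT → LA
LA → BD
QM → BV
QM → AR
AR → FH
FH → FN

Visit order: GK, SH, RO, JX, VC, SJ, ZO, PA, LP, QM, HO, FT, LA, BD, BV, AR, FH, FN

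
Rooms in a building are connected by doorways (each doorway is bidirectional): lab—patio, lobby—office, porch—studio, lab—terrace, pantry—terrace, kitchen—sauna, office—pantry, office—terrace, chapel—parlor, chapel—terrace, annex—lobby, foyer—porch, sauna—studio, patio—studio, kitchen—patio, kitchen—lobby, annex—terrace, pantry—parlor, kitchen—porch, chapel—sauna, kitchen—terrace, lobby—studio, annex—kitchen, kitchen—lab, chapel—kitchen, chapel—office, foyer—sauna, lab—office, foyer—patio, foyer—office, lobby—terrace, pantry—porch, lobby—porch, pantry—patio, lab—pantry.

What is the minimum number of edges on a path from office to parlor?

2

Level 0: office
Level 1: chapel, foyer, lab, lobby, pantry, terrace
Level 2: annex, kitchen, parlor, patio, porch, sauna, studio
parlor first appears at level 2.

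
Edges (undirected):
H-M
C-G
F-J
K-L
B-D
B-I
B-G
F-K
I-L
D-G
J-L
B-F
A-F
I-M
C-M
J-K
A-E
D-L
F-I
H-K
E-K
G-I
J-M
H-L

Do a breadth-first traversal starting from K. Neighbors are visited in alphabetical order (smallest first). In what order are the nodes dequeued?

K E F H J L A B I M D G C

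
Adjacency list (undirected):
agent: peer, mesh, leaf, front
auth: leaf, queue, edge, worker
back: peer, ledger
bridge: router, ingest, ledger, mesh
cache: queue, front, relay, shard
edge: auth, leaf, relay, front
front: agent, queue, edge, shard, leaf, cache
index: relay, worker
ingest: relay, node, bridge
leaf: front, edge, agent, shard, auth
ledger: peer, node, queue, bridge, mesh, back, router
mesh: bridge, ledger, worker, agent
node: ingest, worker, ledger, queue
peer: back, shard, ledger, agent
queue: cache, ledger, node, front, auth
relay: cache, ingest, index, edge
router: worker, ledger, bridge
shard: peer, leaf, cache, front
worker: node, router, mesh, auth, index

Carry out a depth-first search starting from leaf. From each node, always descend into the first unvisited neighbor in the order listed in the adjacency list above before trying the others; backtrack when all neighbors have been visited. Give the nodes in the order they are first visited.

Visit leaf
leaf → front
front → agent
agent → peer
peer → back
back → ledger
ledger → node
node → ingest
ingest → relay
relay → cache
cache → queue
queue → auth
auth → edge
auth → worker
worker → router
router → bridge
bridge → mesh
worker → index
cache → shard

leaf -> front -> agent -> peer -> back -> ledger -> node -> ingest -> relay -> cache -> queue -> auth -> edge -> worker -> router -> bridge -> mesh -> index -> shard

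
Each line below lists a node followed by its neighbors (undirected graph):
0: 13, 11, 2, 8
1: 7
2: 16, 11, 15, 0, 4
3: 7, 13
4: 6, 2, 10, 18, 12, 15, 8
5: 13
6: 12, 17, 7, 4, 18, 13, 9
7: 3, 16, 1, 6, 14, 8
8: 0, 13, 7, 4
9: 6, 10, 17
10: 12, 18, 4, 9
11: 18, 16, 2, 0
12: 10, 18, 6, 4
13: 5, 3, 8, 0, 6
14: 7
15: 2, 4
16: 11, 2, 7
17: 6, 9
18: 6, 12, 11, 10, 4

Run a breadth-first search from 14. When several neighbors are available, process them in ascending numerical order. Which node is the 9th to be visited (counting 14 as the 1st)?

Visit 14; enqueue 7 → queue [7]
Visit 7; enqueue 1, 3, 6, 8, 16 → queue [1, 3, 6, 8, 16]
Visit 1 → queue [3, 6, 8, 16]
Visit 3; enqueue 13 → queue [6, 8, 16, 13]
Visit 6; enqueue 4, 9, 12, 17, 18 → queue [8, 16, 13, 4, 9, 12, 17, 18]
Visit 8; enqueue 0 → queue [16, 13, 4, 9, 12, 17, 18, 0]
Visit 16; enqueue 2, 11 → queue [13, 4, 9, 12, 17, 18, 0, 2, 11]
Visit 13; enqueue 5 → queue [4, 9, 12, 17, 18, 0, 2, 11, 5]
Visit 4; enqueue 10, 15 → queue [9, 12, 17, 18, 0, 2, 11, 5, 10, 15]
Visit 9 → queue [12, 17, 18, 0, 2, 11, 5, 10, 15]
Visit 12 → queue [17, 18, 0, 2, 11, 5, 10, 15]
Visit 17 → queue [18, 0, 2, 11, 5, 10, 15]
Visit 18 → queue [0, 2, 11, 5, 10, 15]
Visit 0 → queue [2, 11, 5, 10, 15]
Visit 2 → queue [11, 5, 10, 15]
Visit 11 → queue [5, 10, 15]
Visit 5 → queue [10, 15]
Visit 10 → queue [15]
Visit 15 → queue []

Visit order: 14, 7, 1, 3, 6, 8, 16, 13, 4, 9, 12, 17, 18, 0, 2, 11, 5, 10, 15

4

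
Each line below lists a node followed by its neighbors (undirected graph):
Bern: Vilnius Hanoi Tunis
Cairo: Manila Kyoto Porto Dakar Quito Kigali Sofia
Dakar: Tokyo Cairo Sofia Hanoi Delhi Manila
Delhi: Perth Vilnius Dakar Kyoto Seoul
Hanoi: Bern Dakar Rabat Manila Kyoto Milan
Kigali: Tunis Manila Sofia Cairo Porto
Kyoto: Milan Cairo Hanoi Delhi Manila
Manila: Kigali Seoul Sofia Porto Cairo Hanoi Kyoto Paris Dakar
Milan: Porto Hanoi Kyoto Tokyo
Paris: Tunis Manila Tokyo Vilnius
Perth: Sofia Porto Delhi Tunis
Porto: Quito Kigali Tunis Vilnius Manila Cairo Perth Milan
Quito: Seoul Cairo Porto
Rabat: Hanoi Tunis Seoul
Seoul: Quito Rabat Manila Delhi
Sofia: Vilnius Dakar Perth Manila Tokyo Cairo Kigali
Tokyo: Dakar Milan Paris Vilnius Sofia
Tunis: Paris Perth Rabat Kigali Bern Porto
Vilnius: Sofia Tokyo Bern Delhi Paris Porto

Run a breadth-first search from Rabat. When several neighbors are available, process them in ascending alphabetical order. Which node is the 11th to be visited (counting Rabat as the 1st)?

Quito

Visit Rabat; enqueue Hanoi, Seoul, Tunis → queue [Hanoi, Seoul, Tunis]
Visit Hanoi; enqueue Bern, Dakar, Kyoto, Manila, Milan → queue [Seoul, Tunis, Bern, Dakar, Kyoto, Manila, Milan]
Visit Seoul; enqueue Delhi, Quito → queue [Tunis, Bern, Dakar, Kyoto, Manila, Milan, Delhi, Quito]
Visit Tunis; enqueue Kigali, Paris, Perth, Porto → queue [Bern, Dakar, Kyoto, Manila, Milan, Delhi, Quito, Kigali, Paris, Perth, Porto]
Visit Bern; enqueue Vilnius → queue [Dakar, Kyoto, Manila, Milan, Delhi, Quito, Kigali, Paris, Perth, Porto, Vilnius]
Visit Dakar; enqueue Cairo, Sofia, Tokyo → queue [Kyoto, Manila, Milan, Delhi, Quito, Kigali, Paris, Perth, Porto, Vilnius, Cairo, Sofia, Tokyo]
Visit Kyoto → queue [Manila, Milan, Delhi, Quito, Kigali, Paris, Perth, Porto, Vilnius, Cairo, Sofia, Tokyo]
Visit Manila → queue [Milan, Delhi, Quito, Kigali, Paris, Perth, Porto, Vilnius, Cairo, Sofia, Tokyo]
Visit Milan → queue [Delhi, Quito, Kigali, Paris, Perth, Porto, Vilnius, Cairo, Sofia, Tokyo]
Visit Delhi → queue [Quito, Kigali, Paris, Perth, Porto, Vilnius, Cairo, Sofia, Tokyo]
Visit Quito → queue [Kigali, Paris, Perth, Porto, Vilnius, Cairo, Sofia, Tokyo]
Visit Kigali → queue [Paris, Perth, Porto, Vilnius, Cairo, Sofia, Tokyo]
Visit Paris → queue [Perth, Porto, Vilnius, Cairo, Sofia, Tokyo]
Visit Perth → queue [Porto, Vilnius, Cairo, Sofia, Tokyo]
Visit Porto → queue [Vilnius, Cairo, Sofia, Tokyo]
Visit Vilnius → queue [Cairo, Sofia, Tokyo]
Visit Cairo → queue [Sofia, Tokyo]
Visit Sofia → queue [Tokyo]
Visit Tokyo → queue []

Visit order: Rabat, Hanoi, Seoul, Tunis, Bern, Dakar, Kyoto, Manila, Milan, Delhi, Quito, Kigali, Paris, Perth, Porto, Vilnius, Cairo, Sofia, Tokyo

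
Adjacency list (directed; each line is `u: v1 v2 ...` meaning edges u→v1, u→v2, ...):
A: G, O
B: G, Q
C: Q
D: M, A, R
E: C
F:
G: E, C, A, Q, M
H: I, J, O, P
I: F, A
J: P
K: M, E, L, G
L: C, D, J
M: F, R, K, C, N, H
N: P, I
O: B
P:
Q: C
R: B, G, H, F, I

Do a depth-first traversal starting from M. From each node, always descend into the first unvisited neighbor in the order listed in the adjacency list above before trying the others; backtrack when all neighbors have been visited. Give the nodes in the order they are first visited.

Visit M
M → F
M → R
R → B
B → G
G → E
E → C
C → Q
G → A
A → O
R → H
H → I
H → J
J → P
M → K
K → L
L → D
M → N

M -> F -> R -> B -> G -> E -> C -> Q -> A -> O -> H -> I -> J -> P -> K -> L -> D -> N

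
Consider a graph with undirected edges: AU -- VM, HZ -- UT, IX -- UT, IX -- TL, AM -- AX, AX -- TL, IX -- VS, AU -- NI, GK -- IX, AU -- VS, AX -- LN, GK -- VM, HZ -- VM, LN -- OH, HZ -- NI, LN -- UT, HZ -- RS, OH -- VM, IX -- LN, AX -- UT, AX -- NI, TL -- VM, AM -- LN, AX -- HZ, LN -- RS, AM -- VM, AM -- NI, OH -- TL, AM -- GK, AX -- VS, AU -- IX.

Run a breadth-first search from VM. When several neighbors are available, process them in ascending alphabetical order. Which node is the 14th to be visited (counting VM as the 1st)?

Visit VM; enqueue AM, AU, GK, HZ, OH, TL → queue [AM, AU, GK, HZ, OH, TL]
Visit AM; enqueue AX, LN, NI → queue [AU, GK, HZ, OH, TL, AX, LN, NI]
Visit AU; enqueue IX, VS → queue [GK, HZ, OH, TL, AX, LN, NI, IX, VS]
Visit GK → queue [HZ, OH, TL, AX, LN, NI, IX, VS]
Visit HZ; enqueue RS, UT → queue [OH, TL, AX, LN, NI, IX, VS, RS, UT]
Visit OH → queue [TL, AX, LN, NI, IX, VS, RS, UT]
Visit TL → queue [AX, LN, NI, IX, VS, RS, UT]
Visit AX → queue [LN, NI, IX, VS, RS, UT]
Visit LN → queue [NI, IX, VS, RS, UT]
Visit NI → queue [IX, VS, RS, UT]
Visit IX → queue [VS, RS, UT]
Visit VS → queue [RS, UT]
Visit RS → queue [UT]
Visit UT → queue []

Visit order: VM, AM, AU, GK, HZ, OH, TL, AX, LN, NI, IX, VS, RS, UT

UT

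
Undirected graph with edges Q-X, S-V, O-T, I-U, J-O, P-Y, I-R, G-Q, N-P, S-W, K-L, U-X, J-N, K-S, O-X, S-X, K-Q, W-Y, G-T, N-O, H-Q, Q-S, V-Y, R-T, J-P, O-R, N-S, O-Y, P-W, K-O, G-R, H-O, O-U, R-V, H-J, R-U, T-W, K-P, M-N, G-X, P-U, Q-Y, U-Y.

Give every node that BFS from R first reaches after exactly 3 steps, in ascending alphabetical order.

L, M

Level 0: R
Level 1: G, I, O, T, U, V
Level 2: H, J, K, N, P, Q, S, W, X, Y
Level 3: L, M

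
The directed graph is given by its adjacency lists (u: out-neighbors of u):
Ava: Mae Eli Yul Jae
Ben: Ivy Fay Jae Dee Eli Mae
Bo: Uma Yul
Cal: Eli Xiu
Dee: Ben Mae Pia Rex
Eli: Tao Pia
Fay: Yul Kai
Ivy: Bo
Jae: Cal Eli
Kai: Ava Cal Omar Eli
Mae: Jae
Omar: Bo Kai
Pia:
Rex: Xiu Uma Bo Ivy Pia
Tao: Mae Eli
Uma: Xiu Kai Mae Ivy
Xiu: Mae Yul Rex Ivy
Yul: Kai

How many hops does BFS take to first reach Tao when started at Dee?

Level 0: Dee
Level 1: Ben, Mae, Pia, Rex
Level 2: Bo, Eli, Fay, Ivy, Jae, Uma, Xiu
Level 3: Cal, Kai, Tao, Yul
Level 4: Ava, Omar
Tao first appears at level 3.

3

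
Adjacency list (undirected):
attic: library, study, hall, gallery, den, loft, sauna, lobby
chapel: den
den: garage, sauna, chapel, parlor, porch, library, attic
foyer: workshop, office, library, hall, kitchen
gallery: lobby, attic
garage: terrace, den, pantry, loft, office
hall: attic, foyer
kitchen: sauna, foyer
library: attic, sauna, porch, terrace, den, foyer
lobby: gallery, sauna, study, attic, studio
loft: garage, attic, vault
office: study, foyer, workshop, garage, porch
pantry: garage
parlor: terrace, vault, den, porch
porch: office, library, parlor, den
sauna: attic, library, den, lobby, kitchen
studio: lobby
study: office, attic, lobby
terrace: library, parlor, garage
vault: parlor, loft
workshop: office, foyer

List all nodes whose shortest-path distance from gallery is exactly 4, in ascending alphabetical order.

Level 0: gallery
Level 1: attic, lobby
Level 2: den, hall, library, loft, sauna, studio, study
Level 3: chapel, foyer, garage, kitchen, office, parlor, porch, terrace, vault
Level 4: pantry, workshop

pantry, workshop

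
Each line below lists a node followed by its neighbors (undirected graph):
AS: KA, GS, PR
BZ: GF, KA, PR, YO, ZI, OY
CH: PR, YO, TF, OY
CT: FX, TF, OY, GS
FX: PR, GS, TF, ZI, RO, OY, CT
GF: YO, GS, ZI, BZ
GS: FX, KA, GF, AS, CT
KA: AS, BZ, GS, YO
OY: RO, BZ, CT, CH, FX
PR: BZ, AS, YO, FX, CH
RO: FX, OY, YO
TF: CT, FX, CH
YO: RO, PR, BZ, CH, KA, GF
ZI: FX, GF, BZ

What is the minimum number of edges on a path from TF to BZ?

Level 0: TF
Level 1: CH, CT, FX
Level 2: GS, OY, PR, RO, YO, ZI
Level 3: AS, BZ, GF, KA
BZ first appears at level 3.

3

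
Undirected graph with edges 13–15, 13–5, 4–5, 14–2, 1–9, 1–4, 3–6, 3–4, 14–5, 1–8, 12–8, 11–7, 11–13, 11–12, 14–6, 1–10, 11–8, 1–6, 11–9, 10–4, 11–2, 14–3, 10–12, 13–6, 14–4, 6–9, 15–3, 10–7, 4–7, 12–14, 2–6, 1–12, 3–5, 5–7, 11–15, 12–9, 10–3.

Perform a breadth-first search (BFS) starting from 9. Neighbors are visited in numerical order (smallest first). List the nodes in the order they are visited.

Visit 9; enqueue 1, 6, 11, 12 → queue [1, 6, 11, 12]
Visit 1; enqueue 4, 8, 10 → queue [6, 11, 12, 4, 8, 10]
Visit 6; enqueue 2, 3, 13, 14 → queue [11, 12, 4, 8, 10, 2, 3, 13, 14]
Visit 11; enqueue 7, 15 → queue [12, 4, 8, 10, 2, 3, 13, 14, 7, 15]
Visit 12 → queue [4, 8, 10, 2, 3, 13, 14, 7, 15]
Visit 4; enqueue 5 → queue [8, 10, 2, 3, 13, 14, 7, 15, 5]
Visit 8 → queue [10, 2, 3, 13, 14, 7, 15, 5]
Visit 10 → queue [2, 3, 13, 14, 7, 15, 5]
Visit 2 → queue [3, 13, 14, 7, 15, 5]
Visit 3 → queue [13, 14, 7, 15, 5]
Visit 13 → queue [14, 7, 15, 5]
Visit 14 → queue [7, 15, 5]
Visit 7 → queue [15, 5]
Visit 15 → queue [5]
Visit 5 → queue []

9, 1, 6, 11, 12, 4, 8, 10, 2, 3, 13, 14, 7, 15, 5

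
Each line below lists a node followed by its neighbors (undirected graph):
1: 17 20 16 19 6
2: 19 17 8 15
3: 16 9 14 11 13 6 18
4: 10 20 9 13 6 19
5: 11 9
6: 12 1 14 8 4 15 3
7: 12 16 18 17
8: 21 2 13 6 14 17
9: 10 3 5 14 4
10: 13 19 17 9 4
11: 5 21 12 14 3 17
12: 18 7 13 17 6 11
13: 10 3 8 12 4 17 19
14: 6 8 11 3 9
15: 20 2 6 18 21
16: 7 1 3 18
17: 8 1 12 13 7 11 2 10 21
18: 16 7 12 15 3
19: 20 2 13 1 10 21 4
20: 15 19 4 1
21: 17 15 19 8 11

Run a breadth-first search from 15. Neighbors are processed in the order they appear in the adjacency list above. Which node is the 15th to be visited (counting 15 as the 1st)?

Visit 15; enqueue 20, 2, 6, 18, 21 → queue [20, 2, 6, 18, 21]
Visit 20; enqueue 19, 4, 1 → queue [2, 6, 18, 21, 19, 4, 1]
Visit 2; enqueue 17, 8 → queue [6, 18, 21, 19, 4, 1, 17, 8]
Visit 6; enqueue 12, 14, 3 → queue [18, 21, 19, 4, 1, 17, 8, 12, 14, 3]
Visit 18; enqueue 16, 7 → queue [21, 19, 4, 1, 17, 8, 12, 14, 3, 16, 7]
Visit 21; enqueue 11 → queue [19, 4, 1, 17, 8, 12, 14, 3, 16, 7, 11]
Visit 19; enqueue 13, 10 → queue [4, 1, 17, 8, 12, 14, 3, 16, 7, 11, 13, 10]
Visit 4; enqueue 9 → queue [1, 17, 8, 12, 14, 3, 16, 7, 11, 13, 10, 9]
Visit 1 → queue [17, 8, 12, 14, 3, 16, 7, 11, 13, 10, 9]
Visit 17 → queue [8, 12, 14, 3, 16, 7, 11, 13, 10, 9]
Visit 8 → queue [12, 14, 3, 16, 7, 11, 13, 10, 9]
Visit 12 → queue [14, 3, 16, 7, 11, 13, 10, 9]
Visit 14 → queue [3, 16, 7, 11, 13, 10, 9]
Visit 3 → queue [16, 7, 11, 13, 10, 9]
Visit 16 → queue [7, 11, 13, 10, 9]
Visit 7 → queue [11, 13, 10, 9]
Visit 11; enqueue 5 → queue [13, 10, 9, 5]
Visit 13 → queue [10, 9, 5]
Visit 10 → queue [9, 5]
Visit 9 → queue [5]
Visit 5 → queue []

Visit order: 15, 20, 2, 6, 18, 21, 19, 4, 1, 17, 8, 12, 14, 3, 16, 7, 11, 13, 10, 9, 5

16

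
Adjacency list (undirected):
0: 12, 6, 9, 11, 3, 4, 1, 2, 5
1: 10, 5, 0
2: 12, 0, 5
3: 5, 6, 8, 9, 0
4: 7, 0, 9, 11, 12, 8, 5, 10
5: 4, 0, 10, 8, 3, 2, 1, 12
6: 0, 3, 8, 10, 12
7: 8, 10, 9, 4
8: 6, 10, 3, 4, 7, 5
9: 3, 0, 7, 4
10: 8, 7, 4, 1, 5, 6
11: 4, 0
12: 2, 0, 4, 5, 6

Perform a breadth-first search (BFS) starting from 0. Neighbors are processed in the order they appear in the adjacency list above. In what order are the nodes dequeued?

Visit 0; enqueue 12, 6, 9, 11, 3, 4, 1, 2, 5 → queue [12, 6, 9, 11, 3, 4, 1, 2, 5]
Visit 12 → queue [6, 9, 11, 3, 4, 1, 2, 5]
Visit 6; enqueue 8, 10 → queue [9, 11, 3, 4, 1, 2, 5, 8, 10]
Visit 9; enqueue 7 → queue [11, 3, 4, 1, 2, 5, 8, 10, 7]
Visit 11 → queue [3, 4, 1, 2, 5, 8, 10, 7]
Visit 3 → queue [4, 1, 2, 5, 8, 10, 7]
Visit 4 → queue [1, 2, 5, 8, 10, 7]
Visit 1 → queue [2, 5, 8, 10, 7]
Visit 2 → queue [5, 8, 10, 7]
Visit 5 → queue [8, 10, 7]
Visit 8 → queue [10, 7]
Visit 10 → queue [7]
Visit 7 → queue []

0, 12, 6, 9, 11, 3, 4, 1, 2, 5, 8, 10, 7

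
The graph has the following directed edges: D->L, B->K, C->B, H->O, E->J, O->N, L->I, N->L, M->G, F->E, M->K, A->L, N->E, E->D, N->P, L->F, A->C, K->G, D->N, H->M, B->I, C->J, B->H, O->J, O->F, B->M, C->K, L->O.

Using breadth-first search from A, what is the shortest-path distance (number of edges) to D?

4

Level 0: A
Level 1: C, L
Level 2: B, F, I, J, K, O
Level 3: E, G, H, M, N
Level 4: D, P
D first appears at level 4.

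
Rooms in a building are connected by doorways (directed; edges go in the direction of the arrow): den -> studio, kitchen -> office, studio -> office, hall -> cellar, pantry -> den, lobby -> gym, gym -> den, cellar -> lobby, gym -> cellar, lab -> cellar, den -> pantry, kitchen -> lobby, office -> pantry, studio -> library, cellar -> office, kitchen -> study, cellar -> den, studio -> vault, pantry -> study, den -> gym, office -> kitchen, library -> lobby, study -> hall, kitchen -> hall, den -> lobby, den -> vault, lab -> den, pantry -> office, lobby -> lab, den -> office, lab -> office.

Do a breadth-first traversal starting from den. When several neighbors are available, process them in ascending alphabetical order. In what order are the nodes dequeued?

den -> gym -> lobby -> office -> pantry -> studio -> vault -> cellar -> lab -> kitchen -> study -> library -> hall

Visit den; enqueue gym, lobby, office, pantry, studio, vault → queue [gym, lobby, office, pantry, studio, vault]
Visit gym; enqueue cellar → queue [lobby, office, pantry, studio, vault, cellar]
Visit lobby; enqueue lab → queue [office, pantry, studio, vault, cellar, lab]
Visit office; enqueue kitchen → queue [pantry, studio, vault, cellar, lab, kitchen]
Visit pantry; enqueue study → queue [studio, vault, cellar, lab, kitchen, study]
Visit studio; enqueue library → queue [vault, cellar, lab, kitchen, study, library]
Visit vault → queue [cellar, lab, kitchen, study, library]
Visit cellar → queue [lab, kitchen, study, library]
Visit lab → queue [kitchen, study, library]
Visit kitchen; enqueue hall → queue [study, library, hall]
Visit study → queue [library, hall]
Visit library → queue [hall]
Visit hall → queue []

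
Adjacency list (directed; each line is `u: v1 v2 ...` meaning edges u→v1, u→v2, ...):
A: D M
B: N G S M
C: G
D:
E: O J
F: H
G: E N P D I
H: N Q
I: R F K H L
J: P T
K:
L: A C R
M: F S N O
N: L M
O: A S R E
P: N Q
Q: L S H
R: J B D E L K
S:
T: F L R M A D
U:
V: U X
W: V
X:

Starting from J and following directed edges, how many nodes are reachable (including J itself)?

20

BFS from J visits: J, P, T, N, Q, F, L, R, M, A, D, S, H, C, B, E, K, O, G, I
Reachable nodes: 20 of 24 total.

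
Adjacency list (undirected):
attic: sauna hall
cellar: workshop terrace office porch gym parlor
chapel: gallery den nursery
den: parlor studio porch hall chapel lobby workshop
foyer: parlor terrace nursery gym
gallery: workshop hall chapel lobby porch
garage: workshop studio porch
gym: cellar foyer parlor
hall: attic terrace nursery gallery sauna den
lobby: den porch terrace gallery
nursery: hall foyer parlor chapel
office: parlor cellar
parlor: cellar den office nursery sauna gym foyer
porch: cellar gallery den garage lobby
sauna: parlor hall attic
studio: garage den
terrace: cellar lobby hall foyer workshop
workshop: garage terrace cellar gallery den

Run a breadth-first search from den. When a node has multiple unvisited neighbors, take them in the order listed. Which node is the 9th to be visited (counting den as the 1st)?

cellar

Visit den; enqueue parlor, studio, porch, hall, chapel, lobby, workshop → queue [parlor, studio, porch, hall, chapel, lobby, workshop]
Visit parlor; enqueue cellar, office, nursery, sauna, gym, foyer → queue [studio, porch, hall, chapel, lobby, workshop, cellar, office, nursery, sauna, gym, foyer]
Visit studio; enqueue garage → queue [porch, hall, chapel, lobby, workshop, cellar, office, nursery, sauna, gym, foyer, garage]
Visit porch; enqueue gallery → queue [hall, chapel, lobby, workshop, cellar, office, nursery, sauna, gym, foyer, garage, gallery]
Visit hall; enqueue attic, terrace → queue [chapel, lobby, workshop, cellar, office, nursery, sauna, gym, foyer, garage, gallery, attic, terrace]
Visit chapel → queue [lobby, workshop, cellar, office, nursery, sauna, gym, foyer, garage, gallery, attic, terrace]
Visit lobby → queue [workshop, cellar, office, nursery, sauna, gym, foyer, garage, gallery, attic, terrace]
Visit workshop → queue [cellar, office, nursery, sauna, gym, foyer, garage, gallery, attic, terrace]
Visit cellar → queue [office, nursery, sauna, gym, foyer, garage, gallery, attic, terrace]
Visit office → queue [nursery, sauna, gym, foyer, garage, gallery, attic, terrace]
Visit nursery → queue [sauna, gym, foyer, garage, gallery, attic, terrace]
Visit sauna → queue [gym, foyer, garage, gallery, attic, terrace]
Visit gym → queue [foyer, garage, gallery, attic, terrace]
Visit foyer → queue [garage, gallery, attic, terrace]
Visit garage → queue [gallery, attic, terrace]
Visit gallery → queue [attic, terrace]
Visit attic → queue [terrace]
Visit terrace → queue []

Visit order: den, parlor, studio, porch, hall, chapel, lobby, workshop, cellar, office, nursery, sauna, gym, foyer, garage, gallery, attic, terrace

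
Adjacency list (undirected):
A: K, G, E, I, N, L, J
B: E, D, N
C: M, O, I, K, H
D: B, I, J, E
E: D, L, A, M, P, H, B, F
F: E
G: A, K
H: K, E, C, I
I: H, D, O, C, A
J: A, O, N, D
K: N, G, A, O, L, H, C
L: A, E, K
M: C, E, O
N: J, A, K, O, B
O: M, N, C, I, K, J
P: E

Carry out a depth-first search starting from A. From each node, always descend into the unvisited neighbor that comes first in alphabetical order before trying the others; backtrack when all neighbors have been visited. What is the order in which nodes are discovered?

A, E, B, D, I, C, H, K, G, L, N, J, O, M, F, P

Visit A
A → E
E → B
B → D
D → I
I → C
C → H
H → K
K → G
K → L
K → N
N → J
J → O
O → M
E → F
E → P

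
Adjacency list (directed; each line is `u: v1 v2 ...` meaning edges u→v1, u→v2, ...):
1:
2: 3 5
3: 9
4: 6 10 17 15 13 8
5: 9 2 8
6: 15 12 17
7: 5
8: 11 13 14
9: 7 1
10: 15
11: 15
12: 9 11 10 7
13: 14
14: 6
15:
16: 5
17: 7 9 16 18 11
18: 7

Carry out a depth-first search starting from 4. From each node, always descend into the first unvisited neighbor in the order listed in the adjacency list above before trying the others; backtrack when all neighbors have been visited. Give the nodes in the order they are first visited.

Visit 4
4 → 6
6 → 15
6 → 12
12 → 9
9 → 7
7 → 5
5 → 2
2 → 3
5 → 8
8 → 11
8 → 13
13 → 14
9 → 1
12 → 10
6 → 17
17 → 16
17 → 18

4, 6, 15, 12, 9, 7, 5, 2, 3, 8, 11, 13, 14, 1, 10, 17, 16, 18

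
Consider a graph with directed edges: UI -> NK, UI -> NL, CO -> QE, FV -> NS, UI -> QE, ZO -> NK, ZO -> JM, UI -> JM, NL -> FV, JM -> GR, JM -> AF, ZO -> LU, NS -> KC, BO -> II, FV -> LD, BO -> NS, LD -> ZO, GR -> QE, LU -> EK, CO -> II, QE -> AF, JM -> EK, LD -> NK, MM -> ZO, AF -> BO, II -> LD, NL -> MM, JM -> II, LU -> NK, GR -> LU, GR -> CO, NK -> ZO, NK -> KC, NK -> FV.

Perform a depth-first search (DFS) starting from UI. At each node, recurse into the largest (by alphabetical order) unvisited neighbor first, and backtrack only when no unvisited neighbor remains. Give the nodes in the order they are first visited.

UI -> QE -> AF -> BO -> NS -> KC -> II -> LD -> ZO -> NK -> FV -> LU -> EK -> JM -> GR -> CO -> NL -> MM

Visit UI
UI → QE
QE → AF
AF → BO
BO → NS
NS → KC
BO → II
II → LD
LD → ZO
ZO → NK
NK → FV
ZO → LU
LU → EK
ZO → JM
JM → GR
GR → CO
UI → NL
NL → MM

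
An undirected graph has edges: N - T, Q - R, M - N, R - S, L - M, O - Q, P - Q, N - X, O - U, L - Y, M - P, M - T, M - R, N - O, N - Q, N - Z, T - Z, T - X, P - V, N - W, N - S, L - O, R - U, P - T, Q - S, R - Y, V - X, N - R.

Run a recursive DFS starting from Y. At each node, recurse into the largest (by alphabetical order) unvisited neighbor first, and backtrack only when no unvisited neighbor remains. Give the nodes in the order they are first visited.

Y → R → U → O → Q → S → N → Z → T → X → V → P → M → L → W

Visit Y
Y → R
R → U
U → O
O → Q
Q → S
S → N
N → Z
Z → T
T → X
X → V
V → P
P → M
M → L
N → W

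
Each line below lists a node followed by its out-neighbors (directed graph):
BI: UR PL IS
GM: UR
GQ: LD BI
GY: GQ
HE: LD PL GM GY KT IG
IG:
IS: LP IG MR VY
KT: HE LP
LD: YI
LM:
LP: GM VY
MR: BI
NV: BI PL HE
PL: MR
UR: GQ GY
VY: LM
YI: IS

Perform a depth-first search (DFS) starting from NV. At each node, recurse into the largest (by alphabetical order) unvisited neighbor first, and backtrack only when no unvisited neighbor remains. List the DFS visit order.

Visit NV
NV → PL
PL → MR
MR → BI
BI → UR
UR → GY
GY → GQ
GQ → LD
LD → YI
YI → IS
IS → VY
VY → LM
IS → LP
LP → GM
IS → IG
NV → HE
HE → KT

NV → PL → MR → BI → UR → GY → GQ → LD → YI → IS → VY → LM → LP → GM → IG → HE → KT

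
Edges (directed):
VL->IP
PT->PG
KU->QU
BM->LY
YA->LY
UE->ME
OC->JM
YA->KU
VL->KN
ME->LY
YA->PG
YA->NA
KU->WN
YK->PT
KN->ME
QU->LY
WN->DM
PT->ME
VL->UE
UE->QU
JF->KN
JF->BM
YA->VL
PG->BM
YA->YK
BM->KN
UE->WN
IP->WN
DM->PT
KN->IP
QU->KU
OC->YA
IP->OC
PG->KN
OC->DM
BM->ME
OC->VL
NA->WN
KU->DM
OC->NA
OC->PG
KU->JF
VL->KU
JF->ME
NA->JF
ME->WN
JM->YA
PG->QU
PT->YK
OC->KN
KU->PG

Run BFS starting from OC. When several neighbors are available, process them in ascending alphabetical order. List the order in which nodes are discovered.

OC -> DM -> JM -> KN -> NA -> PG -> VL -> YA -> PT -> IP -> ME -> JF -> WN -> BM -> QU -> KU -> UE -> LY -> YK

Visit OC; enqueue DM, JM, KN, NA, PG, VL, YA → queue [DM, JM, KN, NA, PG, VL, YA]
Visit DM; enqueue PT → queue [JM, KN, NA, PG, VL, YA, PT]
Visit JM → queue [KN, NA, PG, VL, YA, PT]
Visit KN; enqueue IP, ME → queue [NA, PG, VL, YA, PT, IP, ME]
Visit NA; enqueue JF, WN → queue [PG, VL, YA, PT, IP, ME, JF, WN]
Visit PG; enqueue BM, QU → queue [VL, YA, PT, IP, ME, JF, WN, BM, QU]
Visit VL; enqueue KU, UE → queue [YA, PT, IP, ME, JF, WN, BM, QU, KU, UE]
Visit YA; enqueue LY, YK → queue [PT, IP, ME, JF, WN, BM, QU, KU, UE, LY, YK]
Visit PT → queue [IP, ME, JF, WN, BM, QU, KU, UE, LY, YK]
Visit IP → queue [ME, JF, WN, BM, QU, KU, UE, LY, YK]
Visit ME → queue [JF, WN, BM, QU, KU, UE, LY, YK]
Visit JF → queue [WN, BM, QU, KU, UE, LY, YK]
Visit WN → queue [BM, QU, KU, UE, LY, YK]
Visit BM → queue [QU, KU, UE, LY, YK]
Visit QU → queue [KU, UE, LY, YK]
Visit KU → queue [UE, LY, YK]
Visit UE → queue [LY, YK]
Visit LY → queue [YK]
Visit YK → queue []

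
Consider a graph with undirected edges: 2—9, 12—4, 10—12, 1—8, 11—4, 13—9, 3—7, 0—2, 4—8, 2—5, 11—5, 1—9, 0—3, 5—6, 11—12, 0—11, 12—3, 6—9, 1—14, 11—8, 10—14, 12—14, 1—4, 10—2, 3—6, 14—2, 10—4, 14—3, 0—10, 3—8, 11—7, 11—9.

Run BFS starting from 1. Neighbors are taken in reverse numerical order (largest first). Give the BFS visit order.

1 14 9 8 4 12 10 3 2 13 11 6 0 7 5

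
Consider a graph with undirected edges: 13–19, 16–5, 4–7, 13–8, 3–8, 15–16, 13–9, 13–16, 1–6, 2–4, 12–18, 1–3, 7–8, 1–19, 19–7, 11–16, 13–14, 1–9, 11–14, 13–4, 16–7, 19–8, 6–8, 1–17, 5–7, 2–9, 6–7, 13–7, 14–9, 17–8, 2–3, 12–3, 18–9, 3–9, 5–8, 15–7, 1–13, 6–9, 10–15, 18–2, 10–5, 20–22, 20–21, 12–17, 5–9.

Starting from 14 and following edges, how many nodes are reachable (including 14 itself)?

BFS from 14 visits: 14, 9, 11, 13, 1, 2, 3, 5, 6, 18, 16, 4, 7, 8, 19, 17, 12, 10, 15
Reachable nodes: 19 of 22 total.

19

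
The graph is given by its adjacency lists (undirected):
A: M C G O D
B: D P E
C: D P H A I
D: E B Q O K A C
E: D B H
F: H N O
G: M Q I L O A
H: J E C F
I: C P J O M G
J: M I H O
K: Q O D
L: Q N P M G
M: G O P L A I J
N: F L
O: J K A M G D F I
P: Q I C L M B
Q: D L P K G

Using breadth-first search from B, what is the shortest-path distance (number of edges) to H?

Level 0: B
Level 1: D, E, P
Level 2: A, C, H, I, K, L, M, O, Q
Level 3: F, G, J, N
H first appears at level 2.

2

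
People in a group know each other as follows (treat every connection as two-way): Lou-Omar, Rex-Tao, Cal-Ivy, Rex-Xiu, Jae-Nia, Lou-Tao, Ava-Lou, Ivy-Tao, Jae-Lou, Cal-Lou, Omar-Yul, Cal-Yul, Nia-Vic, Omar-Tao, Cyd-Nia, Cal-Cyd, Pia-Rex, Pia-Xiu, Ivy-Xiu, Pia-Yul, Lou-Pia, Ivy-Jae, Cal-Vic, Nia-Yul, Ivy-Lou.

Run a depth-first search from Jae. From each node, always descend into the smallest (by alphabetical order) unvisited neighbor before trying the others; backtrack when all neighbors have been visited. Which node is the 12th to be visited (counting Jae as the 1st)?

Visit Jae
Jae → Ivy
Ivy → Cal
Cal → Cyd
Cyd → Nia
Nia → Vic
Nia → Yul
Yul → Omar
Omar → Lou
Lou → Ava
Lou → Pia
Pia → Rex
Rex → Tao
Rex → Xiu

Visit order: Jae, Ivy, Cal, Cyd, Nia, Vic, Yul, Omar, Lou, Ava, Pia, Rex, Tao, Xiu

Rex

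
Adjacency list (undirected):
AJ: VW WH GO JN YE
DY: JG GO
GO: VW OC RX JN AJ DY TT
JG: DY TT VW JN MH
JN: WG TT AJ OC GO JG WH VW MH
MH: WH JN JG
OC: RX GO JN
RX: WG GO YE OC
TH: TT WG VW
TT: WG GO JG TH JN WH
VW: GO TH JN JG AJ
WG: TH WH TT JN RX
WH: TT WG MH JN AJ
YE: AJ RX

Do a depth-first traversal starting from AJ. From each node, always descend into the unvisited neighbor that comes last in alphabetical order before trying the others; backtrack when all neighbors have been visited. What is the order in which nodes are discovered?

Visit AJ
AJ → YE
YE → RX
RX → WG
WG → WH
WH → TT
TT → TH
TH → VW
VW → JN
JN → OC
OC → GO
GO → DY
DY → JG
JG → MH

AJ -> YE -> RX -> WG -> WH -> TT -> TH -> VW -> JN -> OC -> GO -> DY -> JG -> MH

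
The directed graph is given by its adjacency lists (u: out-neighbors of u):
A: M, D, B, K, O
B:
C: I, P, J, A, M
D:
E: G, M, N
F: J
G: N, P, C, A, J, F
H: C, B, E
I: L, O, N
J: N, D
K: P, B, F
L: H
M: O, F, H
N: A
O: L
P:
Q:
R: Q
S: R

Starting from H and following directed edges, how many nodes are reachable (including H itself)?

16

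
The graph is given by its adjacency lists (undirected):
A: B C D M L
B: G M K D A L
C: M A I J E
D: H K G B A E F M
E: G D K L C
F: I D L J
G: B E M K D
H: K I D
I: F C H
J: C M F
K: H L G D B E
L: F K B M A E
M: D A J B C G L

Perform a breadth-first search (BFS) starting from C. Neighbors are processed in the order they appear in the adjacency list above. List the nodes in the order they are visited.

C, M, A, I, J, E, D, B, G, L, F, H, K

Visit C; enqueue M, A, I, J, E → queue [M, A, I, J, E]
Visit M; enqueue D, B, G, L → queue [A, I, J, E, D, B, G, L]
Visit A → queue [I, J, E, D, B, G, L]
Visit I; enqueue F, H → queue [J, E, D, B, G, L, F, H]
Visit J → queue [E, D, B, G, L, F, H]
Visit E; enqueue K → queue [D, B, G, L, F, H, K]
Visit D → queue [B, G, L, F, H, K]
Visit B → queue [G, L, F, H, K]
Visit G → queue [L, F, H, K]
Visit L → queue [F, H, K]
Visit F → queue [H, K]
Visit H → queue [K]
Visit K → queue []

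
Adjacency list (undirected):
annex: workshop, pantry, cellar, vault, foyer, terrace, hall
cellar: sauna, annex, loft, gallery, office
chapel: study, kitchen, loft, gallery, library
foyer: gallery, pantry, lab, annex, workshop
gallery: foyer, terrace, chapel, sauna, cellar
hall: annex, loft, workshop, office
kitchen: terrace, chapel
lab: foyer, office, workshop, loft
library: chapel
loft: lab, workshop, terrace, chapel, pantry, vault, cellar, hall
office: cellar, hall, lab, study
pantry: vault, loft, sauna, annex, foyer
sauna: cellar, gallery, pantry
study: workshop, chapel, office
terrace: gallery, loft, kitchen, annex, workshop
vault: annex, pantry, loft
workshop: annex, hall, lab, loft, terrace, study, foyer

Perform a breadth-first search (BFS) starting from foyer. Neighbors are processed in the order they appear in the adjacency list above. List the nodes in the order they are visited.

Visit foyer; enqueue gallery, pantry, lab, annex, workshop → queue [gallery, pantry, lab, annex, workshop]
Visit gallery; enqueue terrace, chapel, sauna, cellar → queue [pantry, lab, annex, workshop, terrace, chapel, sauna, cellar]
Visit pantry; enqueue vault, loft → queue [lab, annex, workshop, terrace, chapel, sauna, cellar, vault, loft]
Visit lab; enqueue office → queue [annex, workshop, terrace, chapel, sauna, cellar, vault, loft, office]
Visit annex; enqueue hall → queue [workshop, terrace, chapel, sauna, cellar, vault, loft, office, hall]
Visit workshop; enqueue study → queue [terrace, chapel, sauna, cellar, vault, loft, office, hall, study]
Visit terrace; enqueue kitchen → queue [chapel, sauna, cellar, vault, loft, office, hall, study, kitchen]
Visit chapel; enqueue library → queue [sauna, cellar, vault, loft, office, hall, study, kitchen, library]
Visit sauna → queue [cellar, vault, loft, office, hall, study, kitchen, library]
Visit cellar → queue [vault, loft, office, hall, study, kitchen, library]
Visit vault → queue [loft, office, hall, study, kitchen, library]
Visit loft → queue [office, hall, study, kitchen, library]
Visit office → queue [hall, study, kitchen, library]
Visit hall → queue [study, kitchen, library]
Visit study → queue [kitchen, library]
Visit kitchen → queue [library]
Visit library → queue []

foyer → gallery → pantry → lab → annex → workshop → terrace → chapel → sauna → cellar → vault → loft → office → hall → study → kitchen → library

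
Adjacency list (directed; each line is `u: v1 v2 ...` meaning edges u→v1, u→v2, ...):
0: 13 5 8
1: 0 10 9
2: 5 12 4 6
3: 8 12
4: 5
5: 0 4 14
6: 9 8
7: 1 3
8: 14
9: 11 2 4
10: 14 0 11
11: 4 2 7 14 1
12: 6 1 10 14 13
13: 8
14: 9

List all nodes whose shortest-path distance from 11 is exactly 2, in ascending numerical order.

0, 3, 5, 6, 9, 10, 12

Level 0: 11
Level 1: 1, 2, 4, 7, 14
Level 2: 0, 3, 5, 6, 9, 10, 12
Level 3: 8, 13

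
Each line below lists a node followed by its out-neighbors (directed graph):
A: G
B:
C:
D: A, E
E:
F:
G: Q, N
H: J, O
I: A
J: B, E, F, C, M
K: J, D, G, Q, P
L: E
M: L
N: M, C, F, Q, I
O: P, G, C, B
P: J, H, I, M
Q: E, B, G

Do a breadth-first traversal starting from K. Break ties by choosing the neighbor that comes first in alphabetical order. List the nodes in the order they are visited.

K D G J P Q A E N B C F M H I L O

Visit K; enqueue D, G, J, P, Q → queue [D, G, J, P, Q]
Visit D; enqueue A, E → queue [G, J, P, Q, A, E]
Visit G; enqueue N → queue [J, P, Q, A, E, N]
Visit J; enqueue B, C, F, M → queue [P, Q, A, E, N, B, C, F, M]
Visit P; enqueue H, I → queue [Q, A, E, N, B, C, F, M, H, I]
Visit Q → queue [A, E, N, B, C, F, M, H, I]
Visit A → queue [E, N, B, C, F, M, H, I]
Visit E → queue [N, B, C, F, M, H, I]
Visit N → queue [B, C, F, M, H, I]
Visit B → queue [C, F, M, H, I]
Visit C → queue [F, M, H, I]
Visit F → queue [M, H, I]
Visit M; enqueue L → queue [H, I, L]
Visit H; enqueue O → queue [I, L, O]
Visit I → queue [L, O]
Visit L → queue [O]
Visit O → queue []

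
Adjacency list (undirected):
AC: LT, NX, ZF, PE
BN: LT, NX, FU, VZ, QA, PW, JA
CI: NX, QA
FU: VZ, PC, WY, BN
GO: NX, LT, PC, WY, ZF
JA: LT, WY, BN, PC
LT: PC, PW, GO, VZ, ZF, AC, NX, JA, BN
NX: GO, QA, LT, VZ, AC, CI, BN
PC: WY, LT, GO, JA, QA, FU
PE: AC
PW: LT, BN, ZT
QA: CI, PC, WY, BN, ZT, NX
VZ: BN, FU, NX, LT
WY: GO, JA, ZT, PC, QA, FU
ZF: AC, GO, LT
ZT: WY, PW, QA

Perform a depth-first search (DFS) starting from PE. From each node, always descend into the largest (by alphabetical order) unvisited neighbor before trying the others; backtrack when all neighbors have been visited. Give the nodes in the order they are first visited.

PE, AC, ZF, LT, VZ, NX, QA, ZT, WY, PC, JA, BN, PW, FU, GO, CI

Visit PE
PE → AC
AC → ZF
ZF → LT
LT → VZ
VZ → NX
NX → QA
QA → ZT
ZT → WY
WY → PC
PC → JA
JA → BN
BN → PW
BN → FU
PC → GO
QA → CI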